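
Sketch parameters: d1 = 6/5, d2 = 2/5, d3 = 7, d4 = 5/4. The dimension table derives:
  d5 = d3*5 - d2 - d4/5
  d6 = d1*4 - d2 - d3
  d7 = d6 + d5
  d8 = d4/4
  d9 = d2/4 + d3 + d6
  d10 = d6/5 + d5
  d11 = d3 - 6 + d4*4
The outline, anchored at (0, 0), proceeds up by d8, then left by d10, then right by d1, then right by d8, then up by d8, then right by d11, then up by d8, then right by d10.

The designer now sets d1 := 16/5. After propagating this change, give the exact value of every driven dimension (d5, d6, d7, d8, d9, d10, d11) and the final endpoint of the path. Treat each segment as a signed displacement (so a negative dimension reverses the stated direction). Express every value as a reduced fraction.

Apply edit: d1 := 16/5
  d5 = d3*5 - d2 - d4/5 = 687/20
  d6 = d1*4 - d2 - d3 = 27/5
  d7 = d6 + d5 = 159/4
  d8 = d4/4 = 5/16
  d9 = d2/4 + d3 + d6 = 25/2
  d10 = d6/5 + d5 = 3543/100
  d11 = d3 - 6 + d4*4 = 6
Walk from origin (0, 0):
  seg 1: up by d8 = 5/16 → (0, 5/16)
  seg 2: left by d10 = 3543/100 → (-3543/100, 5/16)
  seg 3: right by d1 = 16/5 → (-3223/100, 5/16)
  seg 4: right by d8 = 5/16 → (-12767/400, 5/16)
  seg 5: up by d8 = 5/16 → (-12767/400, 5/8)
  seg 6: right by d11 = 6 → (-10367/400, 5/8)
  seg 7: up by d8 = 5/16 → (-10367/400, 15/16)
  seg 8: right by d10 = 3543/100 → (761/80, 15/16)

d5 = 687/20
d6 = 27/5
d7 = 159/4
d8 = 5/16
d9 = 25/2
d10 = 3543/100
d11 = 6
endpoint = (761/80, 15/16)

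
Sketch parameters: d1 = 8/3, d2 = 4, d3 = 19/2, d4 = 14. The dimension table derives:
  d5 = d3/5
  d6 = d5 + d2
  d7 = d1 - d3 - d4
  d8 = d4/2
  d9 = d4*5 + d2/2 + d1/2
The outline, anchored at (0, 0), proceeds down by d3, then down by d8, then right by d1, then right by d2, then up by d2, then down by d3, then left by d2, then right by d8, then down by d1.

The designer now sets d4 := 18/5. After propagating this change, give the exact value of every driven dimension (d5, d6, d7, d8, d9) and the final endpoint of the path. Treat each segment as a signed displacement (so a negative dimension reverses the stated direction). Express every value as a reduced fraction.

Apply edit: d4 := 18/5
  d5 = d3/5 = 19/10
  d6 = d5 + d2 = 59/10
  d7 = d1 - d3 - d4 = -313/30
  d8 = d4/2 = 9/5
  d9 = d4*5 + d2/2 + d1/2 = 64/3
Walk from origin (0, 0):
  seg 1: down by d3 = 19/2 → (0, -19/2)
  seg 2: down by d8 = 9/5 → (0, -113/10)
  seg 3: right by d1 = 8/3 → (8/3, -113/10)
  seg 4: right by d2 = 4 → (20/3, -113/10)
  seg 5: up by d2 = 4 → (20/3, -73/10)
  seg 6: down by d3 = 19/2 → (20/3, -84/5)
  seg 7: left by d2 = 4 → (8/3, -84/5)
  seg 8: right by d8 = 9/5 → (67/15, -84/5)
  seg 9: down by d1 = 8/3 → (67/15, -292/15)

d5 = 19/10
d6 = 59/10
d7 = -313/30
d8 = 9/5
d9 = 64/3
endpoint = (67/15, -292/15)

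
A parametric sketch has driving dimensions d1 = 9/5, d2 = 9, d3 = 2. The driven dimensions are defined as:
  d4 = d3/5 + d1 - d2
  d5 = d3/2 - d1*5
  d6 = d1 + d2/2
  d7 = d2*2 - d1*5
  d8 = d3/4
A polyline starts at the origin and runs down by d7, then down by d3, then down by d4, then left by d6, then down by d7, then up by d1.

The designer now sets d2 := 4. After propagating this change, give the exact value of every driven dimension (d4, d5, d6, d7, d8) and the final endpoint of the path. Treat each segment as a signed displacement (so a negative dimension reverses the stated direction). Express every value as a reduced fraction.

d4 = -9/5
d5 = -8
d6 = 19/5
d7 = -1
d8 = 1/2
endpoint = (-19/5, 18/5)

Apply edit: d2 := 4
  d4 = d3/5 + d1 - d2 = -9/5
  d5 = d3/2 - d1*5 = -8
  d6 = d1 + d2/2 = 19/5
  d7 = d2*2 - d1*5 = -1
  d8 = d3/4 = 1/2
Walk from origin (0, 0):
  seg 1: down by d7 = -1 → (0, 1)
  seg 2: down by d3 = 2 → (0, -1)
  seg 3: down by d4 = -9/5 → (0, 4/5)
  seg 4: left by d6 = 19/5 → (-19/5, 4/5)
  seg 5: down by d7 = -1 → (-19/5, 9/5)
  seg 6: up by d1 = 9/5 → (-19/5, 18/5)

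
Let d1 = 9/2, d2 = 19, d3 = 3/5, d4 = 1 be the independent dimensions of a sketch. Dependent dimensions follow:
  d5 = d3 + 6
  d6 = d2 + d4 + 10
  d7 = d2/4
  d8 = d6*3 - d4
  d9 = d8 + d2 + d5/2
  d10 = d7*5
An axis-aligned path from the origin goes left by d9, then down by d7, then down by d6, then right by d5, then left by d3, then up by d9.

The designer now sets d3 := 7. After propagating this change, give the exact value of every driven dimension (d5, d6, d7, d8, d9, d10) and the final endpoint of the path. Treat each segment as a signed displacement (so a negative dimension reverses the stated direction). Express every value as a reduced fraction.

Apply edit: d3 := 7
  d5 = d3 + 6 = 13
  d6 = d2 + d4 + 10 = 30
  d7 = d2/4 = 19/4
  d8 = d6*3 - d4 = 89
  d9 = d8 + d2 + d5/2 = 229/2
  d10 = d7*5 = 95/4
Walk from origin (0, 0):
  seg 1: left by d9 = 229/2 → (-229/2, 0)
  seg 2: down by d7 = 19/4 → (-229/2, -19/4)
  seg 3: down by d6 = 30 → (-229/2, -139/4)
  seg 4: right by d5 = 13 → (-203/2, -139/4)
  seg 5: left by d3 = 7 → (-217/2, -139/4)
  seg 6: up by d9 = 229/2 → (-217/2, 319/4)

d5 = 13
d6 = 30
d7 = 19/4
d8 = 89
d9 = 229/2
d10 = 95/4
endpoint = (-217/2, 319/4)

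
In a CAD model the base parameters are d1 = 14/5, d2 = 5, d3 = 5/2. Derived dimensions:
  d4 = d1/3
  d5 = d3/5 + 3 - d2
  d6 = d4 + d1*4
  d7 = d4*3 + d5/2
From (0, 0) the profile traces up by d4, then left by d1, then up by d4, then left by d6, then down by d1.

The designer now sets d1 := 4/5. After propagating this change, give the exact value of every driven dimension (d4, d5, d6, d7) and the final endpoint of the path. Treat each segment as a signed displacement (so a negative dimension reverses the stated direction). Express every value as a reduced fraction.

d4 = 4/15
d5 = -3/2
d6 = 52/15
d7 = 1/20
endpoint = (-64/15, -4/15)

Apply edit: d1 := 4/5
  d4 = d1/3 = 4/15
  d5 = d3/5 + 3 - d2 = -3/2
  d6 = d4 + d1*4 = 52/15
  d7 = d4*3 + d5/2 = 1/20
Walk from origin (0, 0):
  seg 1: up by d4 = 4/15 → (0, 4/15)
  seg 2: left by d1 = 4/5 → (-4/5, 4/15)
  seg 3: up by d4 = 4/15 → (-4/5, 8/15)
  seg 4: left by d6 = 52/15 → (-64/15, 8/15)
  seg 5: down by d1 = 4/5 → (-64/15, -4/15)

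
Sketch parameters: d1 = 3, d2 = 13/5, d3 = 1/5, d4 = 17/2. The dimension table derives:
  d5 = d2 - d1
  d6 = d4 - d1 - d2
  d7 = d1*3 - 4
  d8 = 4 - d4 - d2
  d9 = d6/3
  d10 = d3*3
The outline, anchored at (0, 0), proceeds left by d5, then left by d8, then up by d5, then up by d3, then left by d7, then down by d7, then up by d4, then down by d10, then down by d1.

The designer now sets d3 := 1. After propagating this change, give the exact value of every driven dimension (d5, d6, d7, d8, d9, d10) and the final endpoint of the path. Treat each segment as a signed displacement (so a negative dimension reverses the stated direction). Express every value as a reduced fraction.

d5 = -2/5
d6 = 29/10
d7 = 5
d8 = -71/10
d9 = 29/30
d10 = 3
endpoint = (5/2, -19/10)

Apply edit: d3 := 1
  d5 = d2 - d1 = -2/5
  d6 = d4 - d1 - d2 = 29/10
  d7 = d1*3 - 4 = 5
  d8 = 4 - d4 - d2 = -71/10
  d9 = d6/3 = 29/30
  d10 = d3*3 = 3
Walk from origin (0, 0):
  seg 1: left by d5 = -2/5 → (2/5, 0)
  seg 2: left by d8 = -71/10 → (15/2, 0)
  seg 3: up by d5 = -2/5 → (15/2, -2/5)
  seg 4: up by d3 = 1 → (15/2, 3/5)
  seg 5: left by d7 = 5 → (5/2, 3/5)
  seg 6: down by d7 = 5 → (5/2, -22/5)
  seg 7: up by d4 = 17/2 → (5/2, 41/10)
  seg 8: down by d10 = 3 → (5/2, 11/10)
  seg 9: down by d1 = 3 → (5/2, -19/10)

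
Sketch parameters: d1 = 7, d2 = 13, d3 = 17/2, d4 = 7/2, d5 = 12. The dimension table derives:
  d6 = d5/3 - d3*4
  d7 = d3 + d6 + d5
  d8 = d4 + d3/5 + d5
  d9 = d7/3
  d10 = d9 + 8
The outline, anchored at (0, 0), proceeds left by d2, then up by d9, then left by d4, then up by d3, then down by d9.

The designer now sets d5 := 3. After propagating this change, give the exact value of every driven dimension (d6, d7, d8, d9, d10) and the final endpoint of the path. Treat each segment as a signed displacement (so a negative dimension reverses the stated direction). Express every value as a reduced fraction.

Apply edit: d5 := 3
  d6 = d5/3 - d3*4 = -33
  d7 = d3 + d6 + d5 = -43/2
  d8 = d4 + d3/5 + d5 = 41/5
  d9 = d7/3 = -43/6
  d10 = d9 + 8 = 5/6
Walk from origin (0, 0):
  seg 1: left by d2 = 13 → (-13, 0)
  seg 2: up by d9 = -43/6 → (-13, -43/6)
  seg 3: left by d4 = 7/2 → (-33/2, -43/6)
  seg 4: up by d3 = 17/2 → (-33/2, 4/3)
  seg 5: down by d9 = -43/6 → (-33/2, 17/2)

d6 = -33
d7 = -43/2
d8 = 41/5
d9 = -43/6
d10 = 5/6
endpoint = (-33/2, 17/2)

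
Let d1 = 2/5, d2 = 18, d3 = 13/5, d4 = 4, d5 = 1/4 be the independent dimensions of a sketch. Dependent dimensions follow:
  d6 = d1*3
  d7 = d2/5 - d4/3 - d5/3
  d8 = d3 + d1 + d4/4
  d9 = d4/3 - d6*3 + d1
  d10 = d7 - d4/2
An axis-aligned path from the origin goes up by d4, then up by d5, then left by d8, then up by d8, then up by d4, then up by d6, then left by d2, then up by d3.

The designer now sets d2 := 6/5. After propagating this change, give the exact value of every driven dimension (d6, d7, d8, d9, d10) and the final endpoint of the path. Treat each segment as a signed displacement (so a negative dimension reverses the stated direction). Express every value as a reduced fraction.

Apply edit: d2 := 6/5
  d6 = d1*3 = 6/5
  d7 = d2/5 - d4/3 - d5/3 = -353/300
  d8 = d3 + d1 + d4/4 = 4
  d9 = d4/3 - d6*3 + d1 = -28/15
  d10 = d7 - d4/2 = -953/300
Walk from origin (0, 0):
  seg 1: up by d4 = 4 → (0, 4)
  seg 2: up by d5 = 1/4 → (0, 17/4)
  seg 3: left by d8 = 4 → (-4, 17/4)
  seg 4: up by d8 = 4 → (-4, 33/4)
  seg 5: up by d4 = 4 → (-4, 49/4)
  seg 6: up by d6 = 6/5 → (-4, 269/20)
  seg 7: left by d2 = 6/5 → (-26/5, 269/20)
  seg 8: up by d3 = 13/5 → (-26/5, 321/20)

d6 = 6/5
d7 = -353/300
d8 = 4
d9 = -28/15
d10 = -953/300
endpoint = (-26/5, 321/20)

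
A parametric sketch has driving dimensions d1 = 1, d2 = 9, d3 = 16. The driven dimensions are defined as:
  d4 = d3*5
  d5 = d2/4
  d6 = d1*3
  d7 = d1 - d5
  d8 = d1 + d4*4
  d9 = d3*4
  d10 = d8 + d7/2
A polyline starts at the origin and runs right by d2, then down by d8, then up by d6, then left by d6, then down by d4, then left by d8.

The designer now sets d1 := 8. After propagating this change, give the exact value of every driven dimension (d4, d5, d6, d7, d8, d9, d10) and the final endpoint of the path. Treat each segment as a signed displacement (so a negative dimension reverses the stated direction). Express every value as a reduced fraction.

d4 = 80
d5 = 9/4
d6 = 24
d7 = 23/4
d8 = 328
d9 = 64
d10 = 2647/8
endpoint = (-343, -384)

Apply edit: d1 := 8
  d4 = d3*5 = 80
  d5 = d2/4 = 9/4
  d6 = d1*3 = 24
  d7 = d1 - d5 = 23/4
  d8 = d1 + d4*4 = 328
  d9 = d3*4 = 64
  d10 = d8 + d7/2 = 2647/8
Walk from origin (0, 0):
  seg 1: right by d2 = 9 → (9, 0)
  seg 2: down by d8 = 328 → (9, -328)
  seg 3: up by d6 = 24 → (9, -304)
  seg 4: left by d6 = 24 → (-15, -304)
  seg 5: down by d4 = 80 → (-15, -384)
  seg 6: left by d8 = 328 → (-343, -384)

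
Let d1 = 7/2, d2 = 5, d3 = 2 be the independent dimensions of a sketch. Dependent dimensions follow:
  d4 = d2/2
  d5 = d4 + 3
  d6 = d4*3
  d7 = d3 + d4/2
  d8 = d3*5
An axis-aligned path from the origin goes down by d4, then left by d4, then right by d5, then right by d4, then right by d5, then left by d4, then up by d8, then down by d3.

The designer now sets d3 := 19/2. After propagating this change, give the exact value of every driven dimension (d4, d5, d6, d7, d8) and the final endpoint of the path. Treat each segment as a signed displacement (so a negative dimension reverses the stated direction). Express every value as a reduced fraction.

Apply edit: d3 := 19/2
  d4 = d2/2 = 5/2
  d5 = d4 + 3 = 11/2
  d6 = d4*3 = 15/2
  d7 = d3 + d4/2 = 43/4
  d8 = d3*5 = 95/2
Walk from origin (0, 0):
  seg 1: down by d4 = 5/2 → (0, -5/2)
  seg 2: left by d4 = 5/2 → (-5/2, -5/2)
  seg 3: right by d5 = 11/2 → (3, -5/2)
  seg 4: right by d4 = 5/2 → (11/2, -5/2)
  seg 5: right by d5 = 11/2 → (11, -5/2)
  seg 6: left by d4 = 5/2 → (17/2, -5/2)
  seg 7: up by d8 = 95/2 → (17/2, 45)
  seg 8: down by d3 = 19/2 → (17/2, 71/2)

d4 = 5/2
d5 = 11/2
d6 = 15/2
d7 = 43/4
d8 = 95/2
endpoint = (17/2, 71/2)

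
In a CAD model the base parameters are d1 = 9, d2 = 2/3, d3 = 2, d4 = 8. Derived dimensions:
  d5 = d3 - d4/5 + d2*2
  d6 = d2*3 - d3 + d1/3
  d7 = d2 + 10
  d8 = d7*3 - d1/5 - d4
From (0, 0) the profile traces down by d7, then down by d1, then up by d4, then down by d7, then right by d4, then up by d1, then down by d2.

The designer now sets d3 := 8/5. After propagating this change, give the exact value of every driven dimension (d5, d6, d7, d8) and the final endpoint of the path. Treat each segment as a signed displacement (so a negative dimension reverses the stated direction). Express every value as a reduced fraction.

Apply edit: d3 := 8/5
  d5 = d3 - d4/5 + d2*2 = 4/3
  d6 = d2*3 - d3 + d1/3 = 17/5
  d7 = d2 + 10 = 32/3
  d8 = d7*3 - d1/5 - d4 = 111/5
Walk from origin (0, 0):
  seg 1: down by d7 = 32/3 → (0, -32/3)
  seg 2: down by d1 = 9 → (0, -59/3)
  seg 3: up by d4 = 8 → (0, -35/3)
  seg 4: down by d7 = 32/3 → (0, -67/3)
  seg 5: right by d4 = 8 → (8, -67/3)
  seg 6: up by d1 = 9 → (8, -40/3)
  seg 7: down by d2 = 2/3 → (8, -14)

d5 = 4/3
d6 = 17/5
d7 = 32/3
d8 = 111/5
endpoint = (8, -14)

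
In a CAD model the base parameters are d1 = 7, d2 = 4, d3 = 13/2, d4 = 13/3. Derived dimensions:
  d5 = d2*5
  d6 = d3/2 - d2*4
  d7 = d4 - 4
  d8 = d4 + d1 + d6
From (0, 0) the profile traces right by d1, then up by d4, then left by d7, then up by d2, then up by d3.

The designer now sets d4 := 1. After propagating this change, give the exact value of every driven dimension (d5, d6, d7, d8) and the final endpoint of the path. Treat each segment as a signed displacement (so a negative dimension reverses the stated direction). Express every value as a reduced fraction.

d5 = 20
d6 = -51/4
d7 = -3
d8 = -19/4
endpoint = (10, 23/2)

Apply edit: d4 := 1
  d5 = d2*5 = 20
  d6 = d3/2 - d2*4 = -51/4
  d7 = d4 - 4 = -3
  d8 = d4 + d1 + d6 = -19/4
Walk from origin (0, 0):
  seg 1: right by d1 = 7 → (7, 0)
  seg 2: up by d4 = 1 → (7, 1)
  seg 3: left by d7 = -3 → (10, 1)
  seg 4: up by d2 = 4 → (10, 5)
  seg 5: up by d3 = 13/2 → (10, 23/2)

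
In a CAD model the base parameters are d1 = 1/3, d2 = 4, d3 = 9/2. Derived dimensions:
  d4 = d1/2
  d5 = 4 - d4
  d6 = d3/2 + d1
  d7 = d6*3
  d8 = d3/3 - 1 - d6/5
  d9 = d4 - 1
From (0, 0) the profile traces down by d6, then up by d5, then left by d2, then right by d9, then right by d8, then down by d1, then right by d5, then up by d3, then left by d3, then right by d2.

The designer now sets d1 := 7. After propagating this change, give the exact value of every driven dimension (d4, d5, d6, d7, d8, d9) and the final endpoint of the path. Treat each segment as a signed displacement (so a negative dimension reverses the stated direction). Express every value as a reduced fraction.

d4 = 7/2
d5 = 1/2
d6 = 37/4
d7 = 111/4
d8 = -27/20
d9 = 5/2
endpoint = (-57/20, -45/4)

Apply edit: d1 := 7
  d4 = d1/2 = 7/2
  d5 = 4 - d4 = 1/2
  d6 = d3/2 + d1 = 37/4
  d7 = d6*3 = 111/4
  d8 = d3/3 - 1 - d6/5 = -27/20
  d9 = d4 - 1 = 5/2
Walk from origin (0, 0):
  seg 1: down by d6 = 37/4 → (0, -37/4)
  seg 2: up by d5 = 1/2 → (0, -35/4)
  seg 3: left by d2 = 4 → (-4, -35/4)
  seg 4: right by d9 = 5/2 → (-3/2, -35/4)
  seg 5: right by d8 = -27/20 → (-57/20, -35/4)
  seg 6: down by d1 = 7 → (-57/20, -63/4)
  seg 7: right by d5 = 1/2 → (-47/20, -63/4)
  seg 8: up by d3 = 9/2 → (-47/20, -45/4)
  seg 9: left by d3 = 9/2 → (-137/20, -45/4)
  seg 10: right by d2 = 4 → (-57/20, -45/4)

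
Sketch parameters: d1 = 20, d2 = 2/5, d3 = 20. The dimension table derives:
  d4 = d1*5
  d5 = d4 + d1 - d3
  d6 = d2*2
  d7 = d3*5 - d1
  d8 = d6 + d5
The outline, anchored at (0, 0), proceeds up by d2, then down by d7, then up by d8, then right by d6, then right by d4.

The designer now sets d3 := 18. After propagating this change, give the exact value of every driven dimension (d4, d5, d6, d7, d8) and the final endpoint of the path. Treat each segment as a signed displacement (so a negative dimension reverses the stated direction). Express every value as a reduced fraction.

d4 = 100
d5 = 102
d6 = 4/5
d7 = 70
d8 = 514/5
endpoint = (504/5, 166/5)

Apply edit: d3 := 18
  d4 = d1*5 = 100
  d5 = d4 + d1 - d3 = 102
  d6 = d2*2 = 4/5
  d7 = d3*5 - d1 = 70
  d8 = d6 + d5 = 514/5
Walk from origin (0, 0):
  seg 1: up by d2 = 2/5 → (0, 2/5)
  seg 2: down by d7 = 70 → (0, -348/5)
  seg 3: up by d8 = 514/5 → (0, 166/5)
  seg 4: right by d6 = 4/5 → (4/5, 166/5)
  seg 5: right by d4 = 100 → (504/5, 166/5)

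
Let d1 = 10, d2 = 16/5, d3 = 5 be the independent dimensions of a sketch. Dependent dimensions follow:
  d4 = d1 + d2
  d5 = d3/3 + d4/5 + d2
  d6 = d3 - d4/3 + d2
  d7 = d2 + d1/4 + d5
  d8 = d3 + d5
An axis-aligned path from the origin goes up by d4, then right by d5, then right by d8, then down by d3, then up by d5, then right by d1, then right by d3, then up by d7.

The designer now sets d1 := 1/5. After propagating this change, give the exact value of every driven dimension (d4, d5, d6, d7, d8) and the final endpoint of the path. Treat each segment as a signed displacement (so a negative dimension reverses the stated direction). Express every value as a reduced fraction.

Apply edit: d1 := 1/5
  d4 = d1 + d2 = 17/5
  d5 = d3/3 + d4/5 + d2 = 416/75
  d6 = d3 - d4/3 + d2 = 106/15
  d7 = d2 + d1/4 + d5 = 2639/300
  d8 = d3 + d5 = 791/75
Walk from origin (0, 0):
  seg 1: up by d4 = 17/5 → (0, 17/5)
  seg 2: right by d5 = 416/75 → (416/75, 17/5)
  seg 3: right by d8 = 791/75 → (1207/75, 17/5)
  seg 4: down by d3 = 5 → (1207/75, -8/5)
  seg 5: up by d5 = 416/75 → (1207/75, 296/75)
  seg 6: right by d1 = 1/5 → (1222/75, 296/75)
  seg 7: right by d3 = 5 → (1597/75, 296/75)
  seg 8: up by d7 = 2639/300 → (1597/75, 3823/300)

d4 = 17/5
d5 = 416/75
d6 = 106/15
d7 = 2639/300
d8 = 791/75
endpoint = (1597/75, 3823/300)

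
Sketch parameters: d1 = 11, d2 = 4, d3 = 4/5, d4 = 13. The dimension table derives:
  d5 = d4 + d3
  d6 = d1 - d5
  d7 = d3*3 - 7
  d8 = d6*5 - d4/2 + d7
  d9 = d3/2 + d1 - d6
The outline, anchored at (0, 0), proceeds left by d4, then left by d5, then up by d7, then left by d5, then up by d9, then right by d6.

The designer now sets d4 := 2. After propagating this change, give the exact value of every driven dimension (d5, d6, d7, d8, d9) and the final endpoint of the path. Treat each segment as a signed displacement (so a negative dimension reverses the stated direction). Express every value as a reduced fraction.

d5 = 14/5
d6 = 41/5
d7 = -23/5
d8 = 177/5
d9 = 16/5
endpoint = (3/5, -7/5)

Apply edit: d4 := 2
  d5 = d4 + d3 = 14/5
  d6 = d1 - d5 = 41/5
  d7 = d3*3 - 7 = -23/5
  d8 = d6*5 - d4/2 + d7 = 177/5
  d9 = d3/2 + d1 - d6 = 16/5
Walk from origin (0, 0):
  seg 1: left by d4 = 2 → (-2, 0)
  seg 2: left by d5 = 14/5 → (-24/5, 0)
  seg 3: up by d7 = -23/5 → (-24/5, -23/5)
  seg 4: left by d5 = 14/5 → (-38/5, -23/5)
  seg 5: up by d9 = 16/5 → (-38/5, -7/5)
  seg 6: right by d6 = 41/5 → (3/5, -7/5)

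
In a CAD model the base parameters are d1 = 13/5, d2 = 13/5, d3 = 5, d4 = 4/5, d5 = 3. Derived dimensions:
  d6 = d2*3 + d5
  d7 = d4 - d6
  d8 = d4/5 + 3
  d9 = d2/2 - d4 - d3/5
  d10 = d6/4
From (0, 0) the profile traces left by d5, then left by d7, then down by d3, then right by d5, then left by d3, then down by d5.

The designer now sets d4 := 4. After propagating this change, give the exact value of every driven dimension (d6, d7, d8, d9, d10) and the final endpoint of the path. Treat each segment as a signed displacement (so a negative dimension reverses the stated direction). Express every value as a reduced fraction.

d6 = 54/5
d7 = -34/5
d8 = 19/5
d9 = -37/10
d10 = 27/10
endpoint = (9/5, -8)

Apply edit: d4 := 4
  d6 = d2*3 + d5 = 54/5
  d7 = d4 - d6 = -34/5
  d8 = d4/5 + 3 = 19/5
  d9 = d2/2 - d4 - d3/5 = -37/10
  d10 = d6/4 = 27/10
Walk from origin (0, 0):
  seg 1: left by d5 = 3 → (-3, 0)
  seg 2: left by d7 = -34/5 → (19/5, 0)
  seg 3: down by d3 = 5 → (19/5, -5)
  seg 4: right by d5 = 3 → (34/5, -5)
  seg 5: left by d3 = 5 → (9/5, -5)
  seg 6: down by d5 = 3 → (9/5, -8)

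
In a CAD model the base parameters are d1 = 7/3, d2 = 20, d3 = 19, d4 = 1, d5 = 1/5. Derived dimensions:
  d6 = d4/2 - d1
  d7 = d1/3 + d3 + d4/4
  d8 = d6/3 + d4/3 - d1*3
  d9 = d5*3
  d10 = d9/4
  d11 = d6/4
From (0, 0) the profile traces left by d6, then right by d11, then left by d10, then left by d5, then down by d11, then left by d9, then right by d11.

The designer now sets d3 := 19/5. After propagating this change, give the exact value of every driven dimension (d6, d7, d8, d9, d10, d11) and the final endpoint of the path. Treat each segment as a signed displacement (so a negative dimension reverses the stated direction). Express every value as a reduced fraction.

d6 = -11/6
d7 = 869/180
d8 = -131/18
d9 = 3/5
d10 = 3/20
d11 = -11/24
endpoint = (-1/30, 11/24)

Apply edit: d3 := 19/5
  d6 = d4/2 - d1 = -11/6
  d7 = d1/3 + d3 + d4/4 = 869/180
  d8 = d6/3 + d4/3 - d1*3 = -131/18
  d9 = d5*3 = 3/5
  d10 = d9/4 = 3/20
  d11 = d6/4 = -11/24
Walk from origin (0, 0):
  seg 1: left by d6 = -11/6 → (11/6, 0)
  seg 2: right by d11 = -11/24 → (11/8, 0)
  seg 3: left by d10 = 3/20 → (49/40, 0)
  seg 4: left by d5 = 1/5 → (41/40, 0)
  seg 5: down by d11 = -11/24 → (41/40, 11/24)
  seg 6: left by d9 = 3/5 → (17/40, 11/24)
  seg 7: right by d11 = -11/24 → (-1/30, 11/24)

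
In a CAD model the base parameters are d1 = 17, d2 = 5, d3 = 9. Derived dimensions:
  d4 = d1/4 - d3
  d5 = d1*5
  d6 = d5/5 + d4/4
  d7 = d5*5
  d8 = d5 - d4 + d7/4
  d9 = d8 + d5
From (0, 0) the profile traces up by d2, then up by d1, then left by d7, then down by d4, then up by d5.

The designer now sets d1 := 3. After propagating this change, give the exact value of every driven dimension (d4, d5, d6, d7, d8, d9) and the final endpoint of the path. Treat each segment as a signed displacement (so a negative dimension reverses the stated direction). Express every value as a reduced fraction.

Apply edit: d1 := 3
  d4 = d1/4 - d3 = -33/4
  d5 = d1*5 = 15
  d6 = d5/5 + d4/4 = 15/16
  d7 = d5*5 = 75
  d8 = d5 - d4 + d7/4 = 42
  d9 = d8 + d5 = 57
Walk from origin (0, 0):
  seg 1: up by d2 = 5 → (0, 5)
  seg 2: up by d1 = 3 → (0, 8)
  seg 3: left by d7 = 75 → (-75, 8)
  seg 4: down by d4 = -33/4 → (-75, 65/4)
  seg 5: up by d5 = 15 → (-75, 125/4)

d4 = -33/4
d5 = 15
d6 = 15/16
d7 = 75
d8 = 42
d9 = 57
endpoint = (-75, 125/4)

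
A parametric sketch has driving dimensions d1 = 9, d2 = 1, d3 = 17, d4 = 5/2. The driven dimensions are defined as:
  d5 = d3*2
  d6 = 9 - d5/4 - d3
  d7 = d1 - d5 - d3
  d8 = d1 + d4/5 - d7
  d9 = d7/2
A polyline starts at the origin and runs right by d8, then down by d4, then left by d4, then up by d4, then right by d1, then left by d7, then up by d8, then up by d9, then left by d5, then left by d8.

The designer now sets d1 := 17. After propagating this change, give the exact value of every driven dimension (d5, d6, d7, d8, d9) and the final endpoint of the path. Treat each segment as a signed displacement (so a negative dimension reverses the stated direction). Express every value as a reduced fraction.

Apply edit: d1 := 17
  d5 = d3*2 = 34
  d6 = 9 - d5/4 - d3 = -33/2
  d7 = d1 - d5 - d3 = -34
  d8 = d1 + d4/5 - d7 = 103/2
  d9 = d7/2 = -17
Walk from origin (0, 0):
  seg 1: right by d8 = 103/2 → (103/2, 0)
  seg 2: down by d4 = 5/2 → (103/2, -5/2)
  seg 3: left by d4 = 5/2 → (49, -5/2)
  seg 4: up by d4 = 5/2 → (49, 0)
  seg 5: right by d1 = 17 → (66, 0)
  seg 6: left by d7 = -34 → (100, 0)
  seg 7: up by d8 = 103/2 → (100, 103/2)
  seg 8: up by d9 = -17 → (100, 69/2)
  seg 9: left by d5 = 34 → (66, 69/2)
  seg 10: left by d8 = 103/2 → (29/2, 69/2)

d5 = 34
d6 = -33/2
d7 = -34
d8 = 103/2
d9 = -17
endpoint = (29/2, 69/2)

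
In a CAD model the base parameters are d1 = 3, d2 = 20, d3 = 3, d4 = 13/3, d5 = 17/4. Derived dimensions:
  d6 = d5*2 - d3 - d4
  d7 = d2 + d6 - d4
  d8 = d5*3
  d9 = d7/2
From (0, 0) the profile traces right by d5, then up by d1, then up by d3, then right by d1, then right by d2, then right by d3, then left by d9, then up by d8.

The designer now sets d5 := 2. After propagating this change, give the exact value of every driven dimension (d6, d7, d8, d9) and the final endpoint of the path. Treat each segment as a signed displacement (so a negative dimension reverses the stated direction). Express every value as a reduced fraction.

d6 = -10/3
d7 = 37/3
d8 = 6
d9 = 37/6
endpoint = (131/6, 12)

Apply edit: d5 := 2
  d6 = d5*2 - d3 - d4 = -10/3
  d7 = d2 + d6 - d4 = 37/3
  d8 = d5*3 = 6
  d9 = d7/2 = 37/6
Walk from origin (0, 0):
  seg 1: right by d5 = 2 → (2, 0)
  seg 2: up by d1 = 3 → (2, 3)
  seg 3: up by d3 = 3 → (2, 6)
  seg 4: right by d1 = 3 → (5, 6)
  seg 5: right by d2 = 20 → (25, 6)
  seg 6: right by d3 = 3 → (28, 6)
  seg 7: left by d9 = 37/6 → (131/6, 6)
  seg 8: up by d8 = 6 → (131/6, 12)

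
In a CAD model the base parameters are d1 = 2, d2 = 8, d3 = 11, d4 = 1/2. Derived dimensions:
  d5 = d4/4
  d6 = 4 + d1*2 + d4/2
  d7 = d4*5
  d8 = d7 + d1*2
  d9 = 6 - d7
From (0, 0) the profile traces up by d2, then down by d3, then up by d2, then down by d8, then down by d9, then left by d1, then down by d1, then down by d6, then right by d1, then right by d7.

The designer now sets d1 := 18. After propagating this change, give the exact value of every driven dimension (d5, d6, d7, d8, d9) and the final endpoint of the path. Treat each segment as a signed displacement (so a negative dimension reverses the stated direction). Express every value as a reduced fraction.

d5 = 1/8
d6 = 161/4
d7 = 5/2
d8 = 77/2
d9 = 7/2
endpoint = (5/2, -381/4)

Apply edit: d1 := 18
  d5 = d4/4 = 1/8
  d6 = 4 + d1*2 + d4/2 = 161/4
  d7 = d4*5 = 5/2
  d8 = d7 + d1*2 = 77/2
  d9 = 6 - d7 = 7/2
Walk from origin (0, 0):
  seg 1: up by d2 = 8 → (0, 8)
  seg 2: down by d3 = 11 → (0, -3)
  seg 3: up by d2 = 8 → (0, 5)
  seg 4: down by d8 = 77/2 → (0, -67/2)
  seg 5: down by d9 = 7/2 → (0, -37)
  seg 6: left by d1 = 18 → (-18, -37)
  seg 7: down by d1 = 18 → (-18, -55)
  seg 8: down by d6 = 161/4 → (-18, -381/4)
  seg 9: right by d1 = 18 → (0, -381/4)
  seg 10: right by d7 = 5/2 → (5/2, -381/4)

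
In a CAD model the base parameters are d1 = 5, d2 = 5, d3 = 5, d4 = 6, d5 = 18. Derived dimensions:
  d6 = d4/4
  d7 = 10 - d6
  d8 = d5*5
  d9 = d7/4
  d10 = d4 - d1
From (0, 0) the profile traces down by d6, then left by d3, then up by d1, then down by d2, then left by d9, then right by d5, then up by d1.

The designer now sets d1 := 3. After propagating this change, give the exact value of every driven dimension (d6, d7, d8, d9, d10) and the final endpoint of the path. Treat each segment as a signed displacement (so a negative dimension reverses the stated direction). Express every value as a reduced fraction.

Apply edit: d1 := 3
  d6 = d4/4 = 3/2
  d7 = 10 - d6 = 17/2
  d8 = d5*5 = 90
  d9 = d7/4 = 17/8
  d10 = d4 - d1 = 3
Walk from origin (0, 0):
  seg 1: down by d6 = 3/2 → (0, -3/2)
  seg 2: left by d3 = 5 → (-5, -3/2)
  seg 3: up by d1 = 3 → (-5, 3/2)
  seg 4: down by d2 = 5 → (-5, -7/2)
  seg 5: left by d9 = 17/8 → (-57/8, -7/2)
  seg 6: right by d5 = 18 → (87/8, -7/2)
  seg 7: up by d1 = 3 → (87/8, -1/2)

d6 = 3/2
d7 = 17/2
d8 = 90
d9 = 17/8
d10 = 3
endpoint = (87/8, -1/2)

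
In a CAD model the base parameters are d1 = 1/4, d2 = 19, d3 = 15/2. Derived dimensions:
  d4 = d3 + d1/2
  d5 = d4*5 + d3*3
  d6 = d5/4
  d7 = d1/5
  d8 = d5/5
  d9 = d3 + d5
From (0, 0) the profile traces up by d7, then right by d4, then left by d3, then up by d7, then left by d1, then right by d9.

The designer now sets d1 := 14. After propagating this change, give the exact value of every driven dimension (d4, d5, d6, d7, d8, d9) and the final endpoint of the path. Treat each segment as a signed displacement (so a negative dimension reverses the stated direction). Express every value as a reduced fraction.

d4 = 29/2
d5 = 95
d6 = 95/4
d7 = 14/5
d8 = 19
d9 = 205/2
endpoint = (191/2, 28/5)

Apply edit: d1 := 14
  d4 = d3 + d1/2 = 29/2
  d5 = d4*5 + d3*3 = 95
  d6 = d5/4 = 95/4
  d7 = d1/5 = 14/5
  d8 = d5/5 = 19
  d9 = d3 + d5 = 205/2
Walk from origin (0, 0):
  seg 1: up by d7 = 14/5 → (0, 14/5)
  seg 2: right by d4 = 29/2 → (29/2, 14/5)
  seg 3: left by d3 = 15/2 → (7, 14/5)
  seg 4: up by d7 = 14/5 → (7, 28/5)
  seg 5: left by d1 = 14 → (-7, 28/5)
  seg 6: right by d9 = 205/2 → (191/2, 28/5)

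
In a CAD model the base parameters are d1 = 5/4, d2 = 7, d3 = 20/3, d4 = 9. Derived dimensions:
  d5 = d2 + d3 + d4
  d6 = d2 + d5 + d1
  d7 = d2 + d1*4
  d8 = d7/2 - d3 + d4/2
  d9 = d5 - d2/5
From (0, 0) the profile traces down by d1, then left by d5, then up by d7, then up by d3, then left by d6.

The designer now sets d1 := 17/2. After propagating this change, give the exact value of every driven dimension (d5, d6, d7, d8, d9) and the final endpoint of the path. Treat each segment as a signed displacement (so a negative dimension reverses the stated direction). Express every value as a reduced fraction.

d5 = 68/3
d6 = 229/6
d7 = 41
d8 = 55/3
d9 = 319/15
endpoint = (-365/6, 235/6)

Apply edit: d1 := 17/2
  d5 = d2 + d3 + d4 = 68/3
  d6 = d2 + d5 + d1 = 229/6
  d7 = d2 + d1*4 = 41
  d8 = d7/2 - d3 + d4/2 = 55/3
  d9 = d5 - d2/5 = 319/15
Walk from origin (0, 0):
  seg 1: down by d1 = 17/2 → (0, -17/2)
  seg 2: left by d5 = 68/3 → (-68/3, -17/2)
  seg 3: up by d7 = 41 → (-68/3, 65/2)
  seg 4: up by d3 = 20/3 → (-68/3, 235/6)
  seg 5: left by d6 = 229/6 → (-365/6, 235/6)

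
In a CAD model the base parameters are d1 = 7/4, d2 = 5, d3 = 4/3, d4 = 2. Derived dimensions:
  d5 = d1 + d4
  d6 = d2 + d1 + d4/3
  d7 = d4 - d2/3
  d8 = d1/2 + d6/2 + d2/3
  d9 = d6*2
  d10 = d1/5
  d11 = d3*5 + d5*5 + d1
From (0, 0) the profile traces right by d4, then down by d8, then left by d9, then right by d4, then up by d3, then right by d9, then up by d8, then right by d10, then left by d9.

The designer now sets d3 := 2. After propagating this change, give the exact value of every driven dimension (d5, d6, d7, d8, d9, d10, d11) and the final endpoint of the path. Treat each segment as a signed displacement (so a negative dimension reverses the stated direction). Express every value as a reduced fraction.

Apply edit: d3 := 2
  d5 = d1 + d4 = 15/4
  d6 = d2 + d1 + d4/3 = 89/12
  d7 = d4 - d2/3 = 1/3
  d8 = d1/2 + d6/2 + d2/3 = 25/4
  d9 = d6*2 = 89/6
  d10 = d1/5 = 7/20
  d11 = d3*5 + d5*5 + d1 = 61/2
Walk from origin (0, 0):
  seg 1: right by d4 = 2 → (2, 0)
  seg 2: down by d8 = 25/4 → (2, -25/4)
  seg 3: left by d9 = 89/6 → (-77/6, -25/4)
  seg 4: right by d4 = 2 → (-65/6, -25/4)
  seg 5: up by d3 = 2 → (-65/6, -17/4)
  seg 6: right by d9 = 89/6 → (4, -17/4)
  seg 7: up by d8 = 25/4 → (4, 2)
  seg 8: right by d10 = 7/20 → (87/20, 2)
  seg 9: left by d9 = 89/6 → (-629/60, 2)

d5 = 15/4
d6 = 89/12
d7 = 1/3
d8 = 25/4
d9 = 89/6
d10 = 7/20
d11 = 61/2
endpoint = (-629/60, 2)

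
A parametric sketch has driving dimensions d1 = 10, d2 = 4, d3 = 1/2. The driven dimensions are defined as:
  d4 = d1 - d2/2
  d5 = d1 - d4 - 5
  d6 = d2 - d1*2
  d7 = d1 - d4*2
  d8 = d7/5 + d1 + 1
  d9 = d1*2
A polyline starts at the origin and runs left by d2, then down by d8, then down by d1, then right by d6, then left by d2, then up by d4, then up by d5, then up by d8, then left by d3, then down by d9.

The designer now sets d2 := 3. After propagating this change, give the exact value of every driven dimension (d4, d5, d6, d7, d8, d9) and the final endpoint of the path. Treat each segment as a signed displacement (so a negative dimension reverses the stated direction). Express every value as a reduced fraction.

d4 = 17/2
d5 = -7/2
d6 = -17
d7 = -7
d8 = 48/5
d9 = 20
endpoint = (-47/2, -25)

Apply edit: d2 := 3
  d4 = d1 - d2/2 = 17/2
  d5 = d1 - d4 - 5 = -7/2
  d6 = d2 - d1*2 = -17
  d7 = d1 - d4*2 = -7
  d8 = d7/5 + d1 + 1 = 48/5
  d9 = d1*2 = 20
Walk from origin (0, 0):
  seg 1: left by d2 = 3 → (-3, 0)
  seg 2: down by d8 = 48/5 → (-3, -48/5)
  seg 3: down by d1 = 10 → (-3, -98/5)
  seg 4: right by d6 = -17 → (-20, -98/5)
  seg 5: left by d2 = 3 → (-23, -98/5)
  seg 6: up by d4 = 17/2 → (-23, -111/10)
  seg 7: up by d5 = -7/2 → (-23, -73/5)
  seg 8: up by d8 = 48/5 → (-23, -5)
  seg 9: left by d3 = 1/2 → (-47/2, -5)
  seg 10: down by d9 = 20 → (-47/2, -25)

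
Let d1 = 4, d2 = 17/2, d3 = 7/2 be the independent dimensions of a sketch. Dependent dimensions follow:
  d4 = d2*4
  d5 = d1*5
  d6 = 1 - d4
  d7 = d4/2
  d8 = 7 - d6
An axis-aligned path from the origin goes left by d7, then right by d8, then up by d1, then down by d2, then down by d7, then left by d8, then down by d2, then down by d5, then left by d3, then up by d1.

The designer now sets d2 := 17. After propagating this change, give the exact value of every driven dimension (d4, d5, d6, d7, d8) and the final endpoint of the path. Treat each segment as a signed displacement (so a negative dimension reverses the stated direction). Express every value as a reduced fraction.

d4 = 68
d5 = 20
d6 = -67
d7 = 34
d8 = 74
endpoint = (-75/2, -80)

Apply edit: d2 := 17
  d4 = d2*4 = 68
  d5 = d1*5 = 20
  d6 = 1 - d4 = -67
  d7 = d4/2 = 34
  d8 = 7 - d6 = 74
Walk from origin (0, 0):
  seg 1: left by d7 = 34 → (-34, 0)
  seg 2: right by d8 = 74 → (40, 0)
  seg 3: up by d1 = 4 → (40, 4)
  seg 4: down by d2 = 17 → (40, -13)
  seg 5: down by d7 = 34 → (40, -47)
  seg 6: left by d8 = 74 → (-34, -47)
  seg 7: down by d2 = 17 → (-34, -64)
  seg 8: down by d5 = 20 → (-34, -84)
  seg 9: left by d3 = 7/2 → (-75/2, -84)
  seg 10: up by d1 = 4 → (-75/2, -80)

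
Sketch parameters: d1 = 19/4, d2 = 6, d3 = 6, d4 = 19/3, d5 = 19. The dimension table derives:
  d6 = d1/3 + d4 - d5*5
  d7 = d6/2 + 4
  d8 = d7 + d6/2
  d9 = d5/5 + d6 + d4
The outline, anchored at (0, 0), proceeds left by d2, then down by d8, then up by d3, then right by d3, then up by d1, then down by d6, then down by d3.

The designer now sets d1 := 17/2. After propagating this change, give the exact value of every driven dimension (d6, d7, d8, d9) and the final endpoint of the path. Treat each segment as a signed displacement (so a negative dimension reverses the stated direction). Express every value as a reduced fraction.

Apply edit: d1 := 17/2
  d6 = d1/3 + d4 - d5*5 = -515/6
  d7 = d6/2 + 4 = -467/12
  d8 = d7 + d6/2 = -491/6
  d9 = d5/5 + d6 + d4 = -757/10
Walk from origin (0, 0):
  seg 1: left by d2 = 6 → (-6, 0)
  seg 2: down by d8 = -491/6 → (-6, 491/6)
  seg 3: up by d3 = 6 → (-6, 527/6)
  seg 4: right by d3 = 6 → (0, 527/6)
  seg 5: up by d1 = 17/2 → (0, 289/3)
  seg 6: down by d6 = -515/6 → (0, 1093/6)
  seg 7: down by d3 = 6 → (0, 1057/6)

d6 = -515/6
d7 = -467/12
d8 = -491/6
d9 = -757/10
endpoint = (0, 1057/6)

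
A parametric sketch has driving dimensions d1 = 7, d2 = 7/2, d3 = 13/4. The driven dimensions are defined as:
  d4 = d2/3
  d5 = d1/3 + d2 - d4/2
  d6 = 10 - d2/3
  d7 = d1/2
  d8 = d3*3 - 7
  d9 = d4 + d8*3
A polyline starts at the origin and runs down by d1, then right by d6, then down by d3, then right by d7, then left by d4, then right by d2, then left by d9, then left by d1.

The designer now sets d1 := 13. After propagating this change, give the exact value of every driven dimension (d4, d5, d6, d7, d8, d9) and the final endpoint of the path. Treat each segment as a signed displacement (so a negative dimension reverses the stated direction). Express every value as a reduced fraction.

Apply edit: d1 := 13
  d4 = d2/3 = 7/6
  d5 = d1/3 + d2 - d4/2 = 29/4
  d6 = 10 - d2/3 = 53/6
  d7 = d1/2 = 13/2
  d8 = d3*3 - 7 = 11/4
  d9 = d4 + d8*3 = 113/12
Walk from origin (0, 0):
  seg 1: down by d1 = 13 → (0, -13)
  seg 2: right by d6 = 53/6 → (53/6, -13)
  seg 3: down by d3 = 13/4 → (53/6, -65/4)
  seg 4: right by d7 = 13/2 → (46/3, -65/4)
  seg 5: left by d4 = 7/6 → (85/6, -65/4)
  seg 6: right by d2 = 7/2 → (53/3, -65/4)
  seg 7: left by d9 = 113/12 → (33/4, -65/4)
  seg 8: left by d1 = 13 → (-19/4, -65/4)

d4 = 7/6
d5 = 29/4
d6 = 53/6
d7 = 13/2
d8 = 11/4
d9 = 113/12
endpoint = (-19/4, -65/4)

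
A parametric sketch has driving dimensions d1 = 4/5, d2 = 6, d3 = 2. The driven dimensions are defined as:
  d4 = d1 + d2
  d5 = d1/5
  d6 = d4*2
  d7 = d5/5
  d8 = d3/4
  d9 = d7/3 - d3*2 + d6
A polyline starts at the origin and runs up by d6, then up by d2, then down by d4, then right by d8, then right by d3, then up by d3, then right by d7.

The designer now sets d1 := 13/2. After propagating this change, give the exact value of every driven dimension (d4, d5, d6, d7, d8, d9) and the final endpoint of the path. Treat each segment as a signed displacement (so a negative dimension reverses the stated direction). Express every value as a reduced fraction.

d4 = 25/2
d5 = 13/10
d6 = 25
d7 = 13/50
d8 = 1/2
d9 = 3163/150
endpoint = (69/25, 41/2)

Apply edit: d1 := 13/2
  d4 = d1 + d2 = 25/2
  d5 = d1/5 = 13/10
  d6 = d4*2 = 25
  d7 = d5/5 = 13/50
  d8 = d3/4 = 1/2
  d9 = d7/3 - d3*2 + d6 = 3163/150
Walk from origin (0, 0):
  seg 1: up by d6 = 25 → (0, 25)
  seg 2: up by d2 = 6 → (0, 31)
  seg 3: down by d4 = 25/2 → (0, 37/2)
  seg 4: right by d8 = 1/2 → (1/2, 37/2)
  seg 5: right by d3 = 2 → (5/2, 37/2)
  seg 6: up by d3 = 2 → (5/2, 41/2)
  seg 7: right by d7 = 13/50 → (69/25, 41/2)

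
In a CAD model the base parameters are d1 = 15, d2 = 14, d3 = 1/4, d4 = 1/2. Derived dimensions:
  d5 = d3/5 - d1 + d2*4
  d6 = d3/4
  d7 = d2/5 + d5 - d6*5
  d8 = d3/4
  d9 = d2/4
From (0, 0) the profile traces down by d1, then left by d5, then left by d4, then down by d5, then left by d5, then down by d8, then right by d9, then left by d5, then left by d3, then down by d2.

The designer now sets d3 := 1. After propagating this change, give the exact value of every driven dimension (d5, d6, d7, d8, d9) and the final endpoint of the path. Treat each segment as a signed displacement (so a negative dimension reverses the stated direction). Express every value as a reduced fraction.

d5 = 206/5
d6 = 1/4
d7 = 171/4
d8 = 1/4
d9 = 7/2
endpoint = (-608/5, -1409/20)

Apply edit: d3 := 1
  d5 = d3/5 - d1 + d2*4 = 206/5
  d6 = d3/4 = 1/4
  d7 = d2/5 + d5 - d6*5 = 171/4
  d8 = d3/4 = 1/4
  d9 = d2/4 = 7/2
Walk from origin (0, 0):
  seg 1: down by d1 = 15 → (0, -15)
  seg 2: left by d5 = 206/5 → (-206/5, -15)
  seg 3: left by d4 = 1/2 → (-417/10, -15)
  seg 4: down by d5 = 206/5 → (-417/10, -281/5)
  seg 5: left by d5 = 206/5 → (-829/10, -281/5)
  seg 6: down by d8 = 1/4 → (-829/10, -1129/20)
  seg 7: right by d9 = 7/2 → (-397/5, -1129/20)
  seg 8: left by d5 = 206/5 → (-603/5, -1129/20)
  seg 9: left by d3 = 1 → (-608/5, -1129/20)
  seg 10: down by d2 = 14 → (-608/5, -1409/20)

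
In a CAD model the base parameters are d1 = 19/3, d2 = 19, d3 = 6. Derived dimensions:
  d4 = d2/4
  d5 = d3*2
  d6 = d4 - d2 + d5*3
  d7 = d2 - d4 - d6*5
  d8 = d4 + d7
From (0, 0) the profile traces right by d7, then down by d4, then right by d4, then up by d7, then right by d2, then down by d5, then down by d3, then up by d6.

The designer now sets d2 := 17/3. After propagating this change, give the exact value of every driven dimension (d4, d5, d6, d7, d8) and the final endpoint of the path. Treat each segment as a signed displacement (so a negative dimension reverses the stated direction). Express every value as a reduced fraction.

Apply edit: d2 := 17/3
  d4 = d2/4 = 17/12
  d5 = d3*2 = 12
  d6 = d4 - d2 + d5*3 = 127/4
  d7 = d2 - d4 - d6*5 = -309/2
  d8 = d4 + d7 = -1837/12
Walk from origin (0, 0):
  seg 1: right by d7 = -309/2 → (-309/2, 0)
  seg 2: down by d4 = 17/12 → (-309/2, -17/12)
  seg 3: right by d4 = 17/12 → (-1837/12, -17/12)
  seg 4: up by d7 = -309/2 → (-1837/12, -1871/12)
  seg 5: right by d2 = 17/3 → (-1769/12, -1871/12)
  seg 6: down by d5 = 12 → (-1769/12, -2015/12)
  seg 7: down by d3 = 6 → (-1769/12, -2087/12)
  seg 8: up by d6 = 127/4 → (-1769/12, -853/6)

d4 = 17/12
d5 = 12
d6 = 127/4
d7 = -309/2
d8 = -1837/12
endpoint = (-1769/12, -853/6)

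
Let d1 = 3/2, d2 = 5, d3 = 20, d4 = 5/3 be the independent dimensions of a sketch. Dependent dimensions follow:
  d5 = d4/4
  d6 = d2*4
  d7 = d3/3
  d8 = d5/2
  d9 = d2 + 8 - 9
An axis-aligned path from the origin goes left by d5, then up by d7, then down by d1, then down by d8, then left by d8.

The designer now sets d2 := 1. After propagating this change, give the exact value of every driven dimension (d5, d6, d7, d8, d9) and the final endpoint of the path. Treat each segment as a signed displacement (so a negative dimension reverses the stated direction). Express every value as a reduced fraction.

Apply edit: d2 := 1
  d5 = d4/4 = 5/12
  d6 = d2*4 = 4
  d7 = d3/3 = 20/3
  d8 = d5/2 = 5/24
  d9 = d2 + 8 - 9 = 0
Walk from origin (0, 0):
  seg 1: left by d5 = 5/12 → (-5/12, 0)
  seg 2: up by d7 = 20/3 → (-5/12, 20/3)
  seg 3: down by d1 = 3/2 → (-5/12, 31/6)
  seg 4: down by d8 = 5/24 → (-5/12, 119/24)
  seg 5: left by d8 = 5/24 → (-5/8, 119/24)

d5 = 5/12
d6 = 4
d7 = 20/3
d8 = 5/24
d9 = 0
endpoint = (-5/8, 119/24)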